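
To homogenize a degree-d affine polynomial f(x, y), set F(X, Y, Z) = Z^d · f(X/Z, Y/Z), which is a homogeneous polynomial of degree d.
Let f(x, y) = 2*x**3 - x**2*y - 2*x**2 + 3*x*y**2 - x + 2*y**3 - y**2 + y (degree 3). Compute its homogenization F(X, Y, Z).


F(X, Y, Z) = 2*X**3 - X**2*Y - 2*X**2*Z + 3*X*Y**2 - X*Z**2 + 2*Y**3 - Y**2*Z + Y*Z**2

deg(f) = 3.
Substitute x = X/Z, y = Y/Z into f, then multiply by Z^3.
  monomial 2·x^3·y^0 ↦ 2·X^3·Y^0·Z^0.
  monomial -1·x^2·y^1 ↦ -1·X^2·Y^1·Z^0.
  monomial -2·x^2·y^0 ↦ -2·X^2·Y^0·Z^1.
  monomial 3·x^1·y^2 ↦ 3·X^1·Y^2·Z^0.
  monomial -1·x^1·y^0 ↦ -1·X^1·Y^0·Z^2.
  monomial 2·x^0·y^3 ↦ 2·X^0·Y^3·Z^0.
  monomial -1·x^0·y^2 ↦ -1·X^0·Y^2·Z^1.
  monomial 1·x^0·y^1 ↦ 1·X^0·Y^1·Z^2.
Collecting: F(X, Y, Z) = 2*X**3 - X**2*Y - 2*X**2*Z + 3*X*Y**2 - X*Z**2 + 2*Y**3 - Y**2*Z + Y*Z**2.


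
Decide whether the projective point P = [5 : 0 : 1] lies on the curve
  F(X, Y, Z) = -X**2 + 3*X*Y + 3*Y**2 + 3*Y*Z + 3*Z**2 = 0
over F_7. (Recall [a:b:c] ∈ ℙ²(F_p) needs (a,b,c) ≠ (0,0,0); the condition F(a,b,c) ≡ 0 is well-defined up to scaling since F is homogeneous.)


F(5,0,1) ≡ 6 (mod 7); P is NOT on the curve.

Evaluate F(5, 0, 1) term-by-term (mod 7).
  -X**2 ↦ -1·25·1·1 = -25
  3*X*Y ↦ 3·5·0·1 = 0
  3*Y**2 ↦ 3·1·0·1 = 0
  3*Y*Z ↦ 3·1·0·1 = 0
  3*Z**2 ↦ 3·1·1·1 = 3
Sum: F(5, 0, 1) = (-25) + (0) + (0) + (0) + (3) = -22.
Reducing mod 7: -22 ≡ 6 (mod 7).
Since F(a, b, c) ≡ 6 ≠ 0 (mod 7), P does NOT lie on the curve.


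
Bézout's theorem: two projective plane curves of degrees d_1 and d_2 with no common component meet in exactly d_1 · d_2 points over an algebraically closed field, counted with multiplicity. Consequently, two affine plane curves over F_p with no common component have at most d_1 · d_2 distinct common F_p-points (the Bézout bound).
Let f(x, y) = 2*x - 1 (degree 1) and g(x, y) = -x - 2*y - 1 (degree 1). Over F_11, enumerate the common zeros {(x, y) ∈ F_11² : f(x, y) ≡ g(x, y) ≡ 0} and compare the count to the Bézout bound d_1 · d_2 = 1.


Common zeros: {(6, 2)}; count = 1; Bézout bound = 1.

deg(f) = 1, deg(g) = 1, so Bézout bound = 1.
Scan x ∈ F_11. For each x, list the y ∈ F_11 with f(x, y) ≡ 0 and those with g(x, y) ≡ 0 (mod 11); the common zeros in that column are the intersection.
  x = 0: f ≡ 0 at y ∈ ∅; g ≡ 0 at y ∈ {5}; common: ∅.
  x = 1: f ≡ 0 at y ∈ ∅; g ≡ 0 at y ∈ {10}; common: ∅.
  x = 2: f ≡ 0 at y ∈ ∅; g ≡ 0 at y ∈ {4}; common: ∅.
  x = 3: f ≡ 0 at y ∈ ∅; g ≡ 0 at y ∈ {9}; common: ∅.
  x = 4: f ≡ 0 at y ∈ ∅; g ≡ 0 at y ∈ {3}; common: ∅.
  x = 5: f ≡ 0 at y ∈ ∅; g ≡ 0 at y ∈ {8}; common: ∅.
  x = 6: f ≡ 0 at y ∈ {0, 1, 2, 3, 4, 5, 6, 7, 8, 9, 10}; g ≡ 0 at y ∈ {2}; common: {2}.
  x = 7: f ≡ 0 at y ∈ ∅; g ≡ 0 at y ∈ {7}; common: ∅.
  x = 8: f ≡ 0 at y ∈ ∅; g ≡ 0 at y ∈ {1}; common: ∅.
  x = 9: f ≡ 0 at y ∈ ∅; g ≡ 0 at y ∈ {6}; common: ∅.
  x = 10: f ≡ 0 at y ∈ ∅; g ≡ 0 at y ∈ {0}; common: ∅.
Collecting: common zeros = {(6, 2)}, so the count is 1.
Comparison with the Bézout bound: 1 ≤ 1 = deg(f)·deg(g), as expected for curves with no common component (the bound is attained).


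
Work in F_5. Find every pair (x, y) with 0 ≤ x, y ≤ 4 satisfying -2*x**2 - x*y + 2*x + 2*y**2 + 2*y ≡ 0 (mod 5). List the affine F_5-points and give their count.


Affine F_5-points: {(0, 0), (0, 4), (1, 0), (1, 2), (4, 2), (4, 4)}; count = 6.

For each of the 25 pairs (x, y) ∈ F_5², evaluate f(x, y) mod 5. Record the zeros.
  x = 0: [0↦0, 1↦4, 2↦2, 3↦4, 4↦0]  zeros at y ∈ {0, 4}
  x = 1: [0↦0, 1↦3, 2↦0, 3↦1, 4↦1]  zeros at y ∈ {0, 2}
  x = 2: [0↦1, 1↦3, 2↦4, 3↦4, 4↦3]  zeros at y ∈ ∅
  x = 3: [0↦3, 1↦4, 2↦4, 3↦3, 4↦1]  zeros at y ∈ ∅
  x = 4: [0↦1, 1↦1, 2↦0, 3↦3, 4↦0]  zeros at y ∈ {2, 4}
Collecting zeros: affine points = {(0, 0), (0, 4), (1, 0), (1, 2), (4, 2), (4, 4)}.
Total count |C(F_5)_aff| = 6.


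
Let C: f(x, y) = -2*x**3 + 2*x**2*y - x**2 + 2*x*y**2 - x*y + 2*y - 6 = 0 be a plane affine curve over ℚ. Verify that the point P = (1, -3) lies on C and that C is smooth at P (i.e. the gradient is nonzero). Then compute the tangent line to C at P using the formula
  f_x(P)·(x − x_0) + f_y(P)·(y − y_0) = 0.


Tangent line at P: x - 9*y - 28 = 0.

Step 1: f(1, -3) = 0, so P lies on C.
Step 2: partial derivatives
  f_x(x, y) = -6*x**2 + 4*x*y - 2*x + 2*y**2 - y, f_y(x, y) = 2*x**2 + 4*x*y - x + 2.
  f_x(P) = 1, f_y(P) = -9 (gradient nonzero, so P is smooth).
Step 3: tangent line at P: 1·(x − 1) + -9·(y − -3) = 0.
Expanding: x - 9*y - 28 = 0.


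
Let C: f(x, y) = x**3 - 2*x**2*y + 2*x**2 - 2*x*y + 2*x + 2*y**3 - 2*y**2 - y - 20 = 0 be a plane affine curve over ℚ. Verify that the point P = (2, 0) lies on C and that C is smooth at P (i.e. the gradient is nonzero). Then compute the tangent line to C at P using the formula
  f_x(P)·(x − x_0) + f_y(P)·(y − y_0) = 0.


Tangent line at P: 22*x - 13*y - 44 = 0.

Step 1: f(2, 0) = 0, so P lies on C.
Step 2: partial derivatives
  f_x(x, y) = 3*x**2 - 4*x*y + 4*x - 2*y + 2, f_y(x, y) = -2*x**2 - 2*x + 6*y**2 - 4*y - 1.
  f_x(P) = 22, f_y(P) = -13 (gradient nonzero, so P is smooth).
Step 3: tangent line at P: 22·(x − 2) + -13·(y − 0) = 0.
Expanding: 22*x - 13*y - 44 = 0.


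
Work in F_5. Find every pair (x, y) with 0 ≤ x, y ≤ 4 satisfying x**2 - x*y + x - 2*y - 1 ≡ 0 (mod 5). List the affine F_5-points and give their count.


Affine F_5-points: {(0, 2), (1, 2), (2, 0), (4, 4)}; count = 4.

For each of the 25 pairs (x, y) ∈ F_5², evaluate f(x, y) mod 5. Record the zeros.
  x = 0: [0↦4, 1↦2, 2↦0, 3↦3, 4↦1]  zeros at y ∈ {2}
  x = 1: [0↦1, 1↦3, 2↦0, 3↦2, 4↦4]  zeros at y ∈ {2}
  x = 2: [0↦0, 1↦1, 2↦2, 3↦3, 4↦4]  zeros at y ∈ {0}
  x = 3: [0↦1, 1↦1, 2↦1, 3↦1, 4↦1]  zeros at y ∈ ∅
  x = 4: [0↦4, 1↦3, 2↦2, 3↦1, 4↦0]  zeros at y ∈ {4}
Collecting zeros: affine points = {(0, 2), (1, 2), (2, 0), (4, 4)}.
Total count |C(F_5)_aff| = 4.


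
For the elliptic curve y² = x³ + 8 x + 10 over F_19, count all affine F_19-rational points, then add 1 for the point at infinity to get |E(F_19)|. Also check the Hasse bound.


Affine points = {(1, 0), (3, 2), (3, 17), (4, 7), (4, 12), (5, 2), (5, 17), (8, 4), (8, 15), (10, 8), (10, 11), (11, 2), (11, 17), (14, 4), (14, 15), (15, 3), (15, 16), (16, 4), (16, 15), (17, 9), (17, 10), (18, 1), (18, 18)}; affine count = 23; |E(F_19)| = 24.

Discriminant check: Δ ∝ 4a³ + 27b² = 4·8³ + 27·10² = 4·512 + 27·100 ≡ 17 (mod 19). Nonzero ⇒ E is nonsingular.
For each x ∈ F_19, compute rhs = x³ + 8·x + 10 mod 19, then count y ∈ F_19 with y² ≡ rhs.
  x = 0: rhs = 10, matching y values: none (0 points).
  x = 1: rhs = 0, matching y values: 0 (1 points).
  x = 2: rhs = 15, matching y values: none (0 points).
  x = 3: rhs = 4, matching y values: 2, 17 (2 points).
  x = 4: rhs = 11, matching y values: 7, 12 (2 points).
  x = 5: rhs = 4, matching y values: 2, 17 (2 points).
  x = 6: rhs = 8, matching y values: none (0 points).
  x = 7: rhs = 10, matching y values: none (0 points).
  x = 8: rhs = 16, matching y values: 4, 15 (2 points).
  x = 9: rhs = 13, matching y values: none (0 points).
  x = 10: rhs = 7, matching y values: 8, 11 (2 points).
  x = 11: rhs = 4, matching y values: 2, 17 (2 points).
  x = 12: rhs = 10, matching y values: none (0 points).
  x = 13: rhs = 12, matching y values: none (0 points).
  x = 14: rhs = 16, matching y values: 4, 15 (2 points).
  x = 15: rhs = 9, matching y values: 3, 16 (2 points).
  x = 16: rhs = 16, matching y values: 4, 15 (2 points).
  x = 17: rhs = 5, matching y values: 9, 10 (2 points).
  x = 18: rhs = 1, matching y values: 1, 18 (2 points).
Total affine count: 23.
Full point count |E(F_19)| = 23 + 1 = 24.
Hasse bound: |24 − (19+1)| = |4| = 4 ≤ 2√19 ≈ 8.7178 ✓.


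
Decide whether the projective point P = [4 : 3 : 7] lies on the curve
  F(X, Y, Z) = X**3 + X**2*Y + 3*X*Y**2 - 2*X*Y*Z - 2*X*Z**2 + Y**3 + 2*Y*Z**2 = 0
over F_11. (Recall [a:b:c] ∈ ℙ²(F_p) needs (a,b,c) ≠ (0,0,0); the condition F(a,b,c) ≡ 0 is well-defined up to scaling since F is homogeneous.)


F(4,3,7) ≡ 3 (mod 11); P is NOT on the curve.

Evaluate F(4, 3, 7) term-by-term (mod 11).
  X**3 ↦ 1·64·1·1 = 64
  X**2*Y ↦ 1·16·3·1 = 48
  3*X*Y**2 ↦ 3·4·9·1 = 108
  -2*X*Y*Z ↦ -2·4·3·7 = -168
  -2*X*Z**2 ↦ -2·4·1·49 = -392
  Y**3 ↦ 1·1·27·1 = 27
  2*Y*Z**2 ↦ 2·1·3·49 = 294
Sum: F(4, 3, 7) = (64) + (48) + (108) + (-168) + (-392) + (27) + (294) = -19.
Reducing mod 11: -19 ≡ 3 (mod 11).
Since F(a, b, c) ≡ 3 ≠ 0 (mod 11), P does NOT lie on the curve.


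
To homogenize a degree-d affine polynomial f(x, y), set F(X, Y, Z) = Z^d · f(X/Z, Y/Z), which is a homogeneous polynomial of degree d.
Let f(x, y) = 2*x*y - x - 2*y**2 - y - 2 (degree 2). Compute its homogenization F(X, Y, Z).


F(X, Y, Z) = 2*X*Y - X*Z - 2*Y**2 - Y*Z - 2*Z**2

deg(f) = 2.
Substitute x = X/Z, y = Y/Z into f, then multiply by Z^2.
  monomial 2·x^1·y^1 ↦ 2·X^1·Y^1·Z^0.
  monomial -1·x^1·y^0 ↦ -1·X^1·Y^0·Z^1.
  monomial -2·x^0·y^2 ↦ -2·X^0·Y^2·Z^0.
  monomial -1·x^0·y^1 ↦ -1·X^0·Y^1·Z^1.
  monomial -2·x^0·y^0 ↦ -2·X^0·Y^0·Z^2.
Collecting: F(X, Y, Z) = 2*X*Y - X*Z - 2*Y**2 - Y*Z - 2*Z**2.


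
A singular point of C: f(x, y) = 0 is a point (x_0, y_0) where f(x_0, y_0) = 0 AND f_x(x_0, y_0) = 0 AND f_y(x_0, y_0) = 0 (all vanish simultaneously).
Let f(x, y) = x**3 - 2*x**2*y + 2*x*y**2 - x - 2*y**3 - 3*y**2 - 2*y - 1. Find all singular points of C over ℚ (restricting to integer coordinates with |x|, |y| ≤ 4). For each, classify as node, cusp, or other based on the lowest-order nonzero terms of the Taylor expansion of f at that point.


Singular points: {(-1, -1)}; classification: node.

Compute partial derivatives:
  f_x = 3*x**2 - 4*x*y + 2*y**2 - 1.
  f_y = -2*x**2 + 4*x*y - 6*y**2 - 6*y - 2.
Scan x_0 ∈ {−4, ..., 4}. For each x_0, f_y(x_0, y) is a polynomial in y; find its integer roots y ∈ {−4, ..., 4}, then test f_x and f at those candidates.
  x = -4: f_y(-4, y) = -6*y**2 - 22*y - 34; no integer root y with |y| ≤ 4.
  x = -3: f_y(-3, y) = -6*y**2 - 18*y - 20; no integer root y with |y| ≤ 4.
  x = -2: f_y(-2, y) = -6*y**2 - 14*y - 10; no integer root y with |y| ≤ 4.
  x = -1: f_y(-1, y) = -6*y**2 - 10*y - 4; vanishes at y ∈ {-1}. (-1, -1): f_x = 0, f = 0 — SINGULAR.
  x = 0: f_y(0, y) = -6*y**2 - 6*y - 2; no integer root y with |y| ≤ 4.
  x = 1: f_y(1, y) = -6*y**2 - 2*y - 4; no integer root y with |y| ≤ 4.
  x = 2: f_y(2, y) = -6*y**2 + 2*y - 10; no integer root y with |y| ≤ 4.
  x = 3: f_y(3, y) = -6*y**2 + 6*y - 20; no integer root y with |y| ≤ 4.
  x = 4: f_y(4, y) = -6*y**2 + 10*y - 34; no integer root y with |y| ≤ 4.
Only singular point on the grid: (-1, -1).
Classify: substitute x = -1 + u, y = -1 + v and expand: f = u**3 - 2*u**2*v - u**2 + 2*u*v**2 - 2*v**3 + v**2.
No constant or linear terms (consistent with a singular point). Quadratic part: -u**2 + v**2. Cubic part: u**3 - 2*u**2*v + 2*u*v**2 - 2*v**3.
The quadratic part v**2 - u**2 = (v − u)(v + u) splits into two distinct linear factors, so there are two distinct tangent lines y − -1 = ±(x − -1) — this is a node (ordinary double point).
Classification: node.


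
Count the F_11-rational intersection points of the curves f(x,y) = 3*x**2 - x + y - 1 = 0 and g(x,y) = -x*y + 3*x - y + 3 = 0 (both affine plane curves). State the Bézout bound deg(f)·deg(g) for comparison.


Common zeros: {(10, 8)}; count = 1; Bézout bound = 4.

deg(f) = 2, deg(g) = 2, so Bézout bound = 4.
Scan x ∈ F_11. For each x, list the y ∈ F_11 with f(x, y) ≡ 0 and those with g(x, y) ≡ 0 (mod 11); the common zeros in that column are the intersection.
  x = 0: f ≡ 0 at y ∈ {1}; g ≡ 0 at y ∈ {3}; common: ∅.
  x = 1: f ≡ 0 at y ∈ {10}; g ≡ 0 at y ∈ {3}; common: ∅.
  x = 2: f ≡ 0 at y ∈ {2}; g ≡ 0 at y ∈ {3}; common: ∅.
  x = 3: f ≡ 0 at y ∈ {10}; g ≡ 0 at y ∈ {3}; common: ∅.
  x = 4: f ≡ 0 at y ∈ {1}; g ≡ 0 at y ∈ {3}; common: ∅.
  x = 5: f ≡ 0 at y ∈ {8}; g ≡ 0 at y ∈ {3}; common: ∅.
  x = 6: f ≡ 0 at y ∈ {9}; g ≡ 0 at y ∈ {3}; common: ∅.
  x = 7: f ≡ 0 at y ∈ {4}; g ≡ 0 at y ∈ {3}; common: ∅.
  x = 8: f ≡ 0 at y ∈ {4}; g ≡ 0 at y ∈ {3}; common: ∅.
  x = 9: f ≡ 0 at y ∈ {9}; g ≡ 0 at y ∈ {3}; common: ∅.
  x = 10: f ≡ 0 at y ∈ {8}; g ≡ 0 at y ∈ {0, 1, 2, 3, 4, 5, 6, 7, 8, 9, 10}; common: {8}.
Collecting: common zeros = {(10, 8)}, so the count is 1.
Comparison with the Bézout bound: 1 ≤ 4 = deg(f)·deg(g), as expected for curves with no common component (the affine F_11-count falls short of the bound because intersections may lie at infinity, over extension fields, or carry multiplicity).


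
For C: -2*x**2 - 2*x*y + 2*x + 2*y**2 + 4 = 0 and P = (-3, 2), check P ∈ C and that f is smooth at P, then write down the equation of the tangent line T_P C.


Tangent line at P: 10*x + 14*y + 2 = 0.

Step 1: f(-3, 2) = 0, so P lies on C.
Step 2: partial derivatives
  f_x(x, y) = -4*x - 2*y + 2, f_y(x, y) = -2*x + 4*y.
  f_x(P) = 10, f_y(P) = 14 (gradient nonzero, so P is smooth).
Step 3: tangent line at P: 10·(x − -3) + 14·(y − 2) = 0.
Expanding: 10*x + 14*y + 2 = 0.


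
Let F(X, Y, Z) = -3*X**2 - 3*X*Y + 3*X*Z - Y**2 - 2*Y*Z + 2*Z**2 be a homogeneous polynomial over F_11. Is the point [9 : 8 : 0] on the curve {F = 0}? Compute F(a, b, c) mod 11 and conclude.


F(9,8,0) ≡ 5 (mod 11); P is NOT on the curve.

Evaluate F(9, 8, 0) term-by-term (mod 11).
  -3*X**2 ↦ -3·81·1·1 = -243
  -3*X*Y ↦ -3·9·8·1 = -216
  3*X*Z ↦ 3·9·1·0 = 0
  -Y**2 ↦ -1·1·64·1 = -64
  -2*Y*Z ↦ -2·1·8·0 = 0
  2*Z**2 ↦ 2·1·1·0 = 0
Sum: F(9, 8, 0) = (-243) + (-216) + (0) + (-64) + (0) + (0) = -523.
Reducing mod 11: -523 ≡ 5 (mod 11).
Since F(a, b, c) ≡ 5 ≠ 0 (mod 11), P does NOT lie on the curve.


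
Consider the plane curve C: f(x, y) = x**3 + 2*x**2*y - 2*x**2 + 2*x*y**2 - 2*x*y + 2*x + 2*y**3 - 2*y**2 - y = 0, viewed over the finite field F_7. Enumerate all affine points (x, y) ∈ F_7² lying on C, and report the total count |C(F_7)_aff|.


Affine F_7-points: {(0, 0), (1, 6), (3, 5), (4, 2), (4, 3), (4, 6), (5, 4), (6, 6)}; count = 8.

For each of the 49 pairs (x, y) ∈ F_7², evaluate f(x, y) mod 7. Record the zeros.
  x = 0: [0↦0, 1↦6, 2↦6, 3↦5, 4↦1, 5↦6, 6↦4]  zeros at y ∈ {0}
  x = 1: [0↦1, 1↦2, 2↦1, 3↦3, 4↦6, 5↦1, 6↦0]  zeros at y ∈ {6}
  x = 2: [0↦4, 1↦4, 2↦6, 3↦1, 4↦1, 5↦4, 6↦1]  zeros at y ∈ ∅
  x = 3: [0↦1, 1↦4, 2↦6, 3↦5, 4↦6, 5↦0, 6↦6]  zeros at y ∈ {5}
  x = 4: [0↦5, 1↦1, 2↦0, 3↦0, 4↦6, 5↦2, 6↦0]  zeros at y ∈ {2, 3, 6}
  x = 5: [0↦1, 1↦1, 2↦1, 3↦6, 4↦0, 5↦2, 6↦3]  zeros at y ∈ {4}
  x = 6: [0↦2, 1↦3, 2↦1, 3↦1, 4↦1, 5↦6, 6↦0]  zeros at y ∈ {6}
Collecting zeros: affine points = {(0, 0), (1, 6), (3, 5), (4, 2), (4, 3), (4, 6), (5, 4), (6, 6)}.
Total count |C(F_7)_aff| = 8.


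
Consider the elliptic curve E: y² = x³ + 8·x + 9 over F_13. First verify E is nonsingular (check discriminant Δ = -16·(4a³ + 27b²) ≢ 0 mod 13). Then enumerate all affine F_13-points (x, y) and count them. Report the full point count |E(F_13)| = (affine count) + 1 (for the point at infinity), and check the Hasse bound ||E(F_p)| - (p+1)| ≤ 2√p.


Affine points = {(0, 3), (0, 10), (4, 1), (4, 12), (6, 0), (8, 0), (9, 2), (9, 11), (10, 6), (10, 7), (12, 0)}; affine count = 11; |E(F_13)| = 12.

Discriminant check: Δ ∝ 4a³ + 27b² = 4·8³ + 27·9² = 4·512 + 27·81 ≡ 10 (mod 13). Nonzero ⇒ E is nonsingular.
For each x ∈ F_13, compute rhs = x³ + 8·x + 9 mod 13, then count y ∈ F_13 with y² ≡ rhs.
  x = 0: rhs = 9, matching y values: 3, 10 (2 points).
  x = 1: rhs = 5, matching y values: none (0 points).
  x = 2: rhs = 7, matching y values: none (0 points).
  x = 3: rhs = 8, matching y values: none (0 points).
  x = 4: rhs = 1, matching y values: 1, 12 (2 points).
  x = 5: rhs = 5, matching y values: none (0 points).
  x = 6: rhs = 0, matching y values: 0 (1 points).
  x = 7: rhs = 5, matching y values: none (0 points).
  x = 8: rhs = 0, matching y values: 0 (1 points).
  x = 9: rhs = 4, matching y values: 2, 11 (2 points).
  x = 10: rhs = 10, matching y values: 6, 7 (2 points).
  x = 11: rhs = 11, matching y values: none (0 points).
  x = 12: rhs = 0, matching y values: 0 (1 points).
Total affine count: 11.
Full point count |E(F_13)| = 11 + 1 = 12.
Hasse bound: |12 − (13+1)| = |-2| = 2 ≤ 2√13 ≈ 7.2111 ✓.


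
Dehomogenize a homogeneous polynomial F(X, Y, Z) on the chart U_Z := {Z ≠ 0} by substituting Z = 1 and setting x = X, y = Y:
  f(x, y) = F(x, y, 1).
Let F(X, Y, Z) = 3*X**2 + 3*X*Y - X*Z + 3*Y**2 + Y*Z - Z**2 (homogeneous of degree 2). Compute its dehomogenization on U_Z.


f(x, y) = 3*x**2 + 3*x*y - x + 3*y**2 + y - 1

On U_Z we set Z = 1. Each monomial c·X^i·Y^j·Z^k in F becomes c·x^i·y^j·1^k = c·x^i·y^j.
Substituting Z = 1: F(X, Y, 1) = 3*x**2 + 3*x*y - x + 3*y**2 + y - 1.
Note: deg(f) ≤ deg(F) = 2; strict inequality happens when F is divisible by Z (lost terms).


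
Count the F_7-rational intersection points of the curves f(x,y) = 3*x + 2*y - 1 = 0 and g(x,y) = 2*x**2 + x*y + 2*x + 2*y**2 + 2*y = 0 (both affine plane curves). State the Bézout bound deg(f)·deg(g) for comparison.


Common zeros: ∅; count = 0; Bézout bound = 2.

deg(f) = 1, deg(g) = 2, so Bézout bound = 2.
Scan x ∈ F_7. For each x, list the y ∈ F_7 with f(x, y) ≡ 0 and those with g(x, y) ≡ 0 (mod 7); the common zeros in that column are the intersection.
  x = 0: f ≡ 0 at y ∈ {4}; g ≡ 0 at y ∈ {0, 6}; common: ∅.
  x = 1: f ≡ 0 at y ∈ {6}; g ≡ 0 at y ∈ ∅; common: ∅.
  x = 2: f ≡ 0 at y ∈ {1}; g ≡ 0 at y ∈ {2, 3}; common: ∅.
  x = 3: f ≡ 0 at y ∈ {3}; g ≡ 0 at y ∈ {2, 6}; common: ∅.
  x = 4: f ≡ 0 at y ∈ {5}; g ≡ 0 at y ∈ ∅; common: ∅.
  x = 5: f ≡ 0 at y ∈ {0}; g ≡ 0 at y ∈ ∅; common: ∅.
  x = 6: f ≡ 0 at y ∈ {2}; g ≡ 0 at y ∈ {0, 3}; common: ∅.
Collecting: common zeros = ∅, so the count is 0.
Comparison with the Bézout bound: 0 ≤ 2 = deg(f)·deg(g), as expected for curves with no common component (the affine F_7-count falls short of the bound because intersections may lie at infinity, over extension fields, or carry multiplicity).


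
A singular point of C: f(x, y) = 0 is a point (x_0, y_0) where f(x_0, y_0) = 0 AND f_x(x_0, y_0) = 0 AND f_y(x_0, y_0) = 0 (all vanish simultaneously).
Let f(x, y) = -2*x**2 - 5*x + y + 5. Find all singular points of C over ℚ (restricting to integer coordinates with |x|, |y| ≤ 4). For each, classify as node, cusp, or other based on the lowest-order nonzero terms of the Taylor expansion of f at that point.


No singular points in the scanned grid; C is smooth there.

Compute partial derivatives:
  f_x = -4*x - 5.
  f_y = 1.
f_y = 1 is a nonzero constant, so f_y never vanishes: no point (x, y) can satisfy f = f_x = f_y = 0. In particular no (x, y) ∈ {−4, ..., 4}² is singular; the curve is smooth.


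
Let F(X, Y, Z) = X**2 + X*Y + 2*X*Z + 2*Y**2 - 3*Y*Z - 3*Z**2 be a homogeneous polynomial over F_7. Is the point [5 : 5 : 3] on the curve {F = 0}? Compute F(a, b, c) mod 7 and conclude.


F(5,5,3) ≡ 2 (mod 7); P is NOT on the curve.

Evaluate F(5, 5, 3) term-by-term (mod 7).
  X**2 ↦ 1·25·1·1 = 25
  X*Y ↦ 1·5·5·1 = 25
  2*X*Z ↦ 2·5·1·3 = 30
  2*Y**2 ↦ 2·1·25·1 = 50
  -3*Y*Z ↦ -3·1·5·3 = -45
  -3*Z**2 ↦ -3·1·1·9 = -27
Sum: F(5, 5, 3) = (25) + (25) + (30) + (50) + (-45) + (-27) = 58.
Reducing mod 7: 58 ≡ 2 (mod 7).
Since F(a, b, c) ≡ 2 ≠ 0 (mod 7), P does NOT lie on the curve.


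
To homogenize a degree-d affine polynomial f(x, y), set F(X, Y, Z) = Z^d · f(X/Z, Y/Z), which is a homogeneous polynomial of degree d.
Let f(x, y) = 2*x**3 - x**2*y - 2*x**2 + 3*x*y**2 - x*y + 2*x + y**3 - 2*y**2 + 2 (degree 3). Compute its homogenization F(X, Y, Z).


F(X, Y, Z) = 2*X**3 - X**2*Y - 2*X**2*Z + 3*X*Y**2 - X*Y*Z + 2*X*Z**2 + Y**3 - 2*Y**2*Z + 2*Z**3

deg(f) = 3.
Substitute x = X/Z, y = Y/Z into f, then multiply by Z^3.
  monomial 2·x^3·y^0 ↦ 2·X^3·Y^0·Z^0.
  monomial -1·x^2·y^1 ↦ -1·X^2·Y^1·Z^0.
  monomial -2·x^2·y^0 ↦ -2·X^2·Y^0·Z^1.
  monomial 3·x^1·y^2 ↦ 3·X^1·Y^2·Z^0.
  monomial -1·x^1·y^1 ↦ -1·X^1·Y^1·Z^1.
  monomial 2·x^1·y^0 ↦ 2·X^1·Y^0·Z^2.
  monomial 1·x^0·y^3 ↦ 1·X^0·Y^3·Z^0.
  monomial -2·x^0·y^2 ↦ -2·X^0·Y^2·Z^1.
  monomial 2·x^0·y^0 ↦ 2·X^0·Y^0·Z^3.
Collecting: F(X, Y, Z) = 2*X**3 - X**2*Y - 2*X**2*Z + 3*X*Y**2 - X*Y*Z + 2*X*Z**2 + Y**3 - 2*Y**2*Z + 2*Z**3.


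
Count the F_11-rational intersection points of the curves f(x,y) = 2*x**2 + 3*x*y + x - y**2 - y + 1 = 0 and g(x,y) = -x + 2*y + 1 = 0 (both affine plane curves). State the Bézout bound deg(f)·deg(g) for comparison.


Common zeros: ∅; count = 0; Bézout bound = 2.

deg(f) = 2, deg(g) = 1, so Bézout bound = 2.
Scan x ∈ F_11. For each x, list the y ∈ F_11 with f(x, y) ≡ 0 and those with g(x, y) ≡ 0 (mod 11); the common zeros in that column are the intersection.
  x = 0: f ≡ 0 at y ∈ {3, 7}; g ≡ 0 at y ∈ {5}; common: ∅.
  x = 1: f ≡ 0 at y ∈ {5, 8}; g ≡ 0 at y ∈ {0}; common: ∅.
  x = 2: f ≡ 0 at y ∈ {0, 5}; g ≡ 0 at y ∈ {6}; common: ∅.
  x = 3: f ≡ 0 at y ∈ {0, 8}; g ≡ 0 at y ∈ {1}; common: ∅.
  x = 4: f ≡ 0 at y ∈ {2, 9}; g ≡ 0 at y ∈ {7}; common: ∅.
  x = 5: f ≡ 0 at y ∈ ∅; g ≡ 0 at y ∈ {2}; common: ∅.
  x = 6: f ≡ 0 at y ∈ {3}; g ≡ 0 at y ∈ {8}; common: ∅.
  x = 7: f ≡ 0 at y ∈ ∅; g ≡ 0 at y ∈ {3}; common: ∅.
  x = 8: f ≡ 0 at y ∈ ∅; g ≡ 0 at y ∈ {9}; common: ∅.
  x = 9: f ≡ 0 at y ∈ {2}; g ≡ 0 at y ∈ {4}; common: ∅.
  x = 10: f ≡ 0 at y ∈ ∅; g ≡ 0 at y ∈ {10}; common: ∅.
Collecting: common zeros = ∅, so the count is 0.
Comparison with the Bézout bound: 0 ≤ 2 = deg(f)·deg(g), as expected for curves with no common component (the affine F_11-count falls short of the bound because intersections may lie at infinity, over extension fields, or carry multiplicity).


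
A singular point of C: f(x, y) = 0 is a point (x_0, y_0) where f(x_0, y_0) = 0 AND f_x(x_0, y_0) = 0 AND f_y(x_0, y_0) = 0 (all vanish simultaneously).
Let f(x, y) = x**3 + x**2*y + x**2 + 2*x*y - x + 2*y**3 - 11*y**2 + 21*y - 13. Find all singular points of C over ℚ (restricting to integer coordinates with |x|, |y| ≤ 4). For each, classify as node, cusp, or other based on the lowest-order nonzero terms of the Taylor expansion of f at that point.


Singular points: {(-1, 2)}; classification: cusp.

Compute partial derivatives:
  f_x = 3*x**2 + 2*x*y + 2*x + 2*y - 1.
  f_y = x**2 + 2*x + 6*y**2 - 22*y + 21.
Scan x_0 ∈ {−4, ..., 4}. For each x_0, f_y(x_0, y) is a polynomial in y; find its integer roots y ∈ {−4, ..., 4}, then test f_x and f at those candidates.
  x = -4: f_y(-4, y) = 6*y**2 - 22*y + 29; no integer root y with |y| ≤ 4.
  x = -3: f_y(-3, y) = 6*y**2 - 22*y + 24; no integer root y with |y| ≤ 4.
  x = -2: f_y(-2, y) = 6*y**2 - 22*y + 21; no integer root y with |y| ≤ 4.
  x = -1: f_y(-1, y) = 6*y**2 - 22*y + 20; vanishes at y ∈ {2}. (-1, 2): f_x = 0, f = 0 — SINGULAR.
  x = 0: f_y(0, y) = 6*y**2 - 22*y + 21; no integer root y with |y| ≤ 4.
  x = 1: f_y(1, y) = 6*y**2 - 22*y + 24; no integer root y with |y| ≤ 4.
  x = 2: f_y(2, y) = 6*y**2 - 22*y + 29; no integer root y with |y| ≤ 4.
  x = 3: f_y(3, y) = 6*y**2 - 22*y + 36; no integer root y with |y| ≤ 4.
  x = 4: f_y(4, y) = 6*y**2 - 22*y + 45; no integer root y with |y| ≤ 4.
Only singular point on the grid: (-1, 2).
Classify: substitute x = -1 + u, y = 2 + v and expand: f = u**3 + u**2*v + 2*v**3 + v**2.
No constant or linear terms (consistent with a singular point). Quadratic part: v**2. Cubic part: u**3 + u**2*v + 2*v**3.
The quadratic part v**2 is a perfect square, so there is a single (double) tangent line v = 0, i.e. y = 2. Restricting the cubic part to that line (v = 0) leaves u**3 ≠ 0, so f is not divisible by v and the branch is v² ≈ -u**3 to lowest order — this is a cusp.
Classification: cusp.


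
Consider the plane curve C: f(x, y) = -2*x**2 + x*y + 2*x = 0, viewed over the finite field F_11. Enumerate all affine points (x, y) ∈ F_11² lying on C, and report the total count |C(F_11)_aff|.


Affine F_11-points: {(0, 0), (0, 1), (0, 2), (0, 3), (0, 4), (0, 5), (0, 6), (0, 7), (0, 8), (0, 9), (0, 10), (1, 0), (2, 2), (3, 4), (4, 6), (5, 8), (6, 10), (7, 1), (8, 3), (9, 5), (10, 7)}; count = 21.

For each of the 121 pairs (x, y) ∈ F_11², evaluate f(x, y) mod 11. Record the zeros.
  x = 0: [0↦0, 1↦0, 2↦0, 3↦0, 4↦0, 5↦0, 6↦0, 7↦0, 8↦0, 9↦0, 10↦0]  zeros at y ∈ {0, 1, 2, 3, 4, 5, 6, 7, 8, 9, 10}
  x = 1: [0↦0, 1↦1, 2↦2, 3↦3, 4↦4, 5↦5, 6↦6, 7↦7, 8↦8, 9↦9, 10↦10]  zeros at y ∈ {0}
  x = 2: [0↦7, 1↦9, 2↦0, 3↦2, 4↦4, 5↦6, 6↦8, 7↦10, 8↦1, 9↦3, 10↦5]  zeros at y ∈ {2}
  x = 3: [0↦10, 1↦2, 2↦5, 3↦8, 4↦0, 5↦3, 6↦6, 7↦9, 8↦1, 9↦4, 10↦7]  zeros at y ∈ {4}
  x = 4: [0↦9, 1↦2, 2↦6, 3↦10, 4↦3, 5↦7, 6↦0, 7↦4, 8↦8, 9↦1, 10↦5]  zeros at y ∈ {6}
  x = 5: [0↦4, 1↦9, 2↦3, 3↦8, 4↦2, 5↦7, 6↦1, 7↦6, 8↦0, 9↦5, 10↦10]  zeros at y ∈ {8}
  x = 6: [0↦6, 1↦1, 2↦7, 3↦2, 4↦8, 5↦3, 6↦9, 7↦4, 8↦10, 9↦5, 10↦0]  zeros at y ∈ {10}
  x = 7: [0↦4, 1↦0, 2↦7, 3↦3, 4↦10, 5↦6, 6↦2, 7↦9, 8↦5, 9↦1, 10↦8]  zeros at y ∈ {1}
  x = 8: [0↦9, 1↦6, 2↦3, 3↦0, 4↦8, 5↦5, 6↦2, 7↦10, 8↦7, 9↦4, 10↦1]  zeros at y ∈ {3}
  x = 9: [0↦10, 1↦8, 2↦6, 3↦4, 4↦2, 5↦0, 6↦9, 7↦7, 8↦5, 9↦3, 10↦1]  zeros at y ∈ {5}
  x = 10: [0↦7, 1↦6, 2↦5, 3↦4, 4↦3, 5↦2, 6↦1, 7↦0, 8↦10, 9↦9, 10↦8]  zeros at y ∈ {7}
Collecting zeros: affine points = {(0, 0), (0, 1), (0, 2), (0, 3), (0, 4), (0, 5), (0, 6), (0, 7), (0, 8), (0, 9), (0, 10), (1, 0), (2, 2), (3, 4), (4, 6), (5, 8), (6, 10), (7, 1), (8, 3), (9, 5), (10, 7)}.
Total count |C(F_11)_aff| = 21.


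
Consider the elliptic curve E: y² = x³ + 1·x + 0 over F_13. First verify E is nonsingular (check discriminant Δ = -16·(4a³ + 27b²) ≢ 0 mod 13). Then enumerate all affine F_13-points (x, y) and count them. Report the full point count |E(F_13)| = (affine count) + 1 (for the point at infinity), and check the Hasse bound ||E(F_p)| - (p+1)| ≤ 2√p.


Affine points = {(0, 0), (2, 6), (2, 7), (3, 2), (3, 11), (4, 4), (4, 9), (5, 0), (6, 1), (6, 12), (7, 5), (7, 8), (8, 0), (9, 6), (9, 7), (10, 3), (10, 10), (11, 4), (11, 9)}; affine count = 19; |E(F_13)| = 20.

Discriminant check: Δ ∝ 4a³ + 27b² = 4·1³ + 27·0² = 4·1 + 27·0 ≡ 4 (mod 13). Nonzero ⇒ E is nonsingular.
For each x ∈ F_13, compute rhs = x³ + 1·x + 0 mod 13, then count y ∈ F_13 with y² ≡ rhs.
  x = 0: rhs = 0, matching y values: 0 (1 points).
  x = 1: rhs = 2, matching y values: none (0 points).
  x = 2: rhs = 10, matching y values: 6, 7 (2 points).
  x = 3: rhs = 4, matching y values: 2, 11 (2 points).
  x = 4: rhs = 3, matching y values: 4, 9 (2 points).
  x = 5: rhs = 0, matching y values: 0 (1 points).
  x = 6: rhs = 1, matching y values: 1, 12 (2 points).
  x = 7: rhs = 12, matching y values: 5, 8 (2 points).
  x = 8: rhs = 0, matching y values: 0 (1 points).
  x = 9: rhs = 10, matching y values: 6, 7 (2 points).
  x = 10: rhs = 9, matching y values: 3, 10 (2 points).
  x = 11: rhs = 3, matching y values: 4, 9 (2 points).
  x = 12: rhs = 11, matching y values: none (0 points).
Total affine count: 19.
Full point count |E(F_13)| = 19 + 1 = 20.
Hasse bound: |20 − (13+1)| = |6| = 6 ≤ 2√13 ≈ 7.2111 ✓.


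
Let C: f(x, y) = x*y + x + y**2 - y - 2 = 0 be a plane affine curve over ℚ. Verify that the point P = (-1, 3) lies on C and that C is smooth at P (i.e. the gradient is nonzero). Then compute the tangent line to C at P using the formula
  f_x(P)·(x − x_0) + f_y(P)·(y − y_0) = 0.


Tangent line at P: 4*x + 4*y - 8 = 0.

Step 1: f(-1, 3) = 0, so P lies on C.
Step 2: partial derivatives
  f_x(x, y) = y + 1, f_y(x, y) = x + 2*y - 1.
  f_x(P) = 4, f_y(P) = 4 (gradient nonzero, so P is smooth).
Step 3: tangent line at P: 4·(x − -1) + 4·(y − 3) = 0.
Expanding: 4*x + 4*y - 8 = 0.


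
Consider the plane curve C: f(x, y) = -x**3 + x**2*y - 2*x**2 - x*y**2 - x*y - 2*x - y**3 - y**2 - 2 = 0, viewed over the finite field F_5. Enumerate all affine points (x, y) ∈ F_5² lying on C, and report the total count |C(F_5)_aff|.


Affine F_5-points: {(1, 1), (2, 3), (3, 2), (4, 1), (4, 2)}; count = 5.

For each of the 25 pairs (x, y) ∈ F_5², evaluate f(x, y) mod 5. Record the zeros.
  x = 0: [0↦3, 1↦1, 2↦1, 3↦2, 4↦3]  zeros at y ∈ ∅
  x = 1: [0↦3, 1↦0, 2↦2, 3↦3, 4↦2]  zeros at y ∈ {1}
  x = 2: [0↦3, 1↦1, 2↦2, 3↦0, 4↦4]  zeros at y ∈ {3}
  x = 3: [0↦2, 1↦3, 2↦0, 3↦2, 4↦3]  zeros at y ∈ {2}
  x = 4: [0↦4, 1↦0, 2↦0, 3↦3, 4↦3]  zeros at y ∈ {1, 2}
Collecting zeros: affine points = {(1, 1), (2, 3), (3, 2), (4, 1), (4, 2)}.
Total count |C(F_5)_aff| = 5.


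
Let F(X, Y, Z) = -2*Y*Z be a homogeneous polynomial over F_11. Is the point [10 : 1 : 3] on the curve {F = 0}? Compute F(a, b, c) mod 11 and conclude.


F(10,1,3) ≡ 5 (mod 11); P is NOT on the curve.

Evaluate F(10, 1, 3) term-by-term (mod 11).
  -2*Y*Z ↦ -2·1·1·3 = -6
Sum: F(10, 1, 3) = (-6) = -6.
Reducing mod 11: -6 ≡ 5 (mod 11).
Since F(a, b, c) ≡ 5 ≠ 0 (mod 11), P does NOT lie on the curve.


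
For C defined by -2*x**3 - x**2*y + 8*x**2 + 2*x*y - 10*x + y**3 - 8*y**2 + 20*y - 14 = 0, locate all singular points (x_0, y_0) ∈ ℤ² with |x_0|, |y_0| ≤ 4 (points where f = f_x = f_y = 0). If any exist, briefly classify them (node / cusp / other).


Singular points: {(1, 3)}; classification: node.

Compute partial derivatives:
  f_x = -6*x**2 - 2*x*y + 16*x + 2*y - 10.
  f_y = -x**2 + 2*x + 3*y**2 - 16*y + 20.
Scan x_0 ∈ {−4, ..., 4}. For each x_0, f_y(x_0, y) is a polynomial in y; find its integer roots y ∈ {−4, ..., 4}, then test f_x and f at those candidates.
  x = -4: f_y(-4, y) = 3*y**2 - 16*y - 4; no integer root y with |y| ≤ 4.
  x = -3: f_y(-3, y) = 3*y**2 - 16*y + 5; no integer root y with |y| ≤ 4.
  x = -2: f_y(-2, y) = 3*y**2 - 16*y + 12; no integer root y with |y| ≤ 4.
  x = -1: f_y(-1, y) = 3*y**2 - 16*y + 17; no integer root y with |y| ≤ 4.
  x = 0: f_y(0, y) = 3*y**2 - 16*y + 20; vanishes at y ∈ {2}. (0, 2): f_x = -6 ≠ 0.
  x = 1: f_y(1, y) = 3*y**2 - 16*y + 21; vanishes at y ∈ {3}. (1, 3): f_x = 0, f = 0 — SINGULAR.
  x = 2: f_y(2, y) = 3*y**2 - 16*y + 20; vanishes at y ∈ {2}. (2, 2): f_x = -6 ≠ 0.
  x = 3: f_y(3, y) = 3*y**2 - 16*y + 17; no integer root y with |y| ≤ 4.
  x = 4: f_y(4, y) = 3*y**2 - 16*y + 12; no integer root y with |y| ≤ 4.
Only singular point on the grid: (1, 3).
Classify: substitute x = 1 + u, y = 3 + v and expand: f = -2*u**3 - u**2*v - u**2 + v**3 + v**2.
No constant or linear terms (consistent with a singular point). Quadratic part: -u**2 + v**2. Cubic part: -2*u**3 - u**2*v + v**3.
The quadratic part v**2 - u**2 = (v − u)(v + u) splits into two distinct linear factors, so there are two distinct tangent lines y − 3 = ±(x − 1) — this is a node (ordinary double point).
Classification: node.


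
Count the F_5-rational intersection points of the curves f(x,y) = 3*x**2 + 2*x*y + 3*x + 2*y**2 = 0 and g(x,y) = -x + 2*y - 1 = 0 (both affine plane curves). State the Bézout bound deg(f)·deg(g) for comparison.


Common zeros: {(1, 1), (4, 0)}; count = 2; Bézout bound = 2.

deg(f) = 2, deg(g) = 1, so Bézout bound = 2.
Scan x ∈ F_5. For each x, list the y ∈ F_5 with f(x, y) ≡ 0 and those with g(x, y) ≡ 0 (mod 5); the common zeros in that column are the intersection.
  x = 0: f ≡ 0 at y ∈ {0}; g ≡ 0 at y ∈ {3}; common: ∅.
  x = 1: f ≡ 0 at y ∈ {1, 3}; g ≡ 0 at y ∈ {1}; common: {1}.
  x = 2: f ≡ 0 at y ∈ ∅; g ≡ 0 at y ∈ {4}; common: ∅.
  x = 3: f ≡ 0 at y ∈ ∅; g ≡ 0 at y ∈ {2}; common: ∅.
  x = 4: f ≡ 0 at y ∈ {0, 1}; g ≡ 0 at y ∈ {0}; common: {0}.
Collecting: common zeros = {(1, 1), (4, 0)}, so the count is 2.
Comparison with the Bézout bound: 2 ≤ 2 = deg(f)·deg(g), as expected for curves with no common component (the bound is attained).


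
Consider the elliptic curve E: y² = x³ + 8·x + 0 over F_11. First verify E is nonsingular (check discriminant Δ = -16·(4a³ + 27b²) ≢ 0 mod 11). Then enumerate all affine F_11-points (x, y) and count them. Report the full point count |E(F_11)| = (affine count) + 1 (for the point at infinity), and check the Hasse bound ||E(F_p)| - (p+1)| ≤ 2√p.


Affine points = {(0, 0), (1, 3), (1, 8), (5, 0), (6, 0), (7, 5), (7, 6), (8, 2), (8, 9), (9, 3), (9, 8)}; affine count = 11; |E(F_11)| = 12.

Discriminant check: Δ ∝ 4a³ + 27b² = 4·8³ + 27·0² = 4·512 + 27·0 ≡ 2 (mod 11). Nonzero ⇒ E is nonsingular.
For each x ∈ F_11, compute rhs = x³ + 8·x + 0 mod 11, then count y ∈ F_11 with y² ≡ rhs.
  x = 0: rhs = 0, matching y values: 0 (1 points).
  x = 1: rhs = 9, matching y values: 3, 8 (2 points).
  x = 2: rhs = 2, matching y values: none (0 points).
  x = 3: rhs = 7, matching y values: none (0 points).
  x = 4: rhs = 8, matching y values: none (0 points).
  x = 5: rhs = 0, matching y values: 0 (1 points).
  x = 6: rhs = 0, matching y values: 0 (1 points).
  x = 7: rhs = 3, matching y values: 5, 6 (2 points).
  x = 8: rhs = 4, matching y values: 2, 9 (2 points).
  x = 9: rhs = 9, matching y values: 3, 8 (2 points).
  x = 10: rhs = 2, matching y values: none (0 points).
Total affine count: 11.
Full point count |E(F_11)| = 11 + 1 = 12.
Hasse bound: |12 − (11+1)| = |0| = 0 ≤ 2√11 ≈ 6.6332 ✓.


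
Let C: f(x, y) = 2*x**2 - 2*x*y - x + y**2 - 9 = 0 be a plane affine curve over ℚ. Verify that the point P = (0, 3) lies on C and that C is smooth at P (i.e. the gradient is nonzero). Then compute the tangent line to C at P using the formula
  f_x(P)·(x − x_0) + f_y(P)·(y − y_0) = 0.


Tangent line at P: -7*x + 6*y - 18 = 0.

Step 1: f(0, 3) = 0, so P lies on C.
Step 2: partial derivatives
  f_x(x, y) = 4*x - 2*y - 1, f_y(x, y) = -2*x + 2*y.
  f_x(P) = -7, f_y(P) = 6 (gradient nonzero, so P is smooth).
Step 3: tangent line at P: -7·(x − 0) + 6·(y − 3) = 0.
Expanding: -7*x + 6*y - 18 = 0.


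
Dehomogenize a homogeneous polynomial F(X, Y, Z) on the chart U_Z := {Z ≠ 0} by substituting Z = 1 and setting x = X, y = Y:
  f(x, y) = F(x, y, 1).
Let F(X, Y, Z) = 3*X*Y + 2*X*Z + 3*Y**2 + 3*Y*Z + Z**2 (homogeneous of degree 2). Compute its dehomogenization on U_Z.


f(x, y) = 3*x*y + 2*x + 3*y**2 + 3*y + 1

On U_Z we set Z = 1. Each monomial c·X^i·Y^j·Z^k in F becomes c·x^i·y^j·1^k = c·x^i·y^j.
Substituting Z = 1: F(X, Y, 1) = 3*x*y + 2*x + 3*y**2 + 3*y + 1.
Note: deg(f) ≤ deg(F) = 2; strict inequality happens when F is divisible by Z (lost terms).


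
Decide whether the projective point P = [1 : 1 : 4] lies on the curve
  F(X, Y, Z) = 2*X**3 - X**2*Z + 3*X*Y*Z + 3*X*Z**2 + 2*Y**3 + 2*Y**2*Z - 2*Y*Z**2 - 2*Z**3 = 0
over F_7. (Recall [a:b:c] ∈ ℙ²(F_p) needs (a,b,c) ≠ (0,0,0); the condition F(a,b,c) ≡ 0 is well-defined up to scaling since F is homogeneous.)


F(1,1,4) ≡ 6 (mod 7); P is NOT on the curve.

Evaluate F(1, 1, 4) term-by-term (mod 7).
  2*X**3 ↦ 2·1·1·1 = 2
  -X**2*Z ↦ -1·1·1·4 = -4
  3*X*Y*Z ↦ 3·1·1·4 = 12
  3*X*Z**2 ↦ 3·1·1·16 = 48
  2*Y**3 ↦ 2·1·1·1 = 2
  2*Y**2*Z ↦ 2·1·1·4 = 8
  -2*Y*Z**2 ↦ -2·1·1·16 = -32
  -2*Z**3 ↦ -2·1·1·64 = -128
Sum: F(1, 1, 4) = (2) + (-4) + (12) + (48) + (2) + (8) + (-32) + (-128) = -92.
Reducing mod 7: -92 ≡ 6 (mod 7).
Since F(a, b, c) ≡ 6 ≠ 0 (mod 7), P does NOT lie on the curve.


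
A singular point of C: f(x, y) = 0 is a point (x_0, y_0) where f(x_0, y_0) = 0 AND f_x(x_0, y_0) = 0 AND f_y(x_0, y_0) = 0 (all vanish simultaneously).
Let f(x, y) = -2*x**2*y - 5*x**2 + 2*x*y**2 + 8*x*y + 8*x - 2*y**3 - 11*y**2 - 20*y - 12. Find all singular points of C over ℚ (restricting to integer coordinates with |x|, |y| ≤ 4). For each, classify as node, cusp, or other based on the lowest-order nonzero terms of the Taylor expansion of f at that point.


Singular points: {(0, -2)}; classification: node.

Compute partial derivatives:
  f_x = -4*x*y - 10*x + 2*y**2 + 8*y + 8.
  f_y = -2*x**2 + 4*x*y + 8*x - 6*y**2 - 22*y - 20.
Scan x_0 ∈ {−4, ..., 4}. For each x_0, f_y(x_0, y) is a polynomial in y; find its integer roots y ∈ {−4, ..., 4}, then test f_x and f at those candidates.
  x = -4: f_y(-4, y) = -6*y**2 - 38*y - 84; no integer root y with |y| ≤ 4.
  x = -3: f_y(-3, y) = -6*y**2 - 34*y - 62; no integer root y with |y| ≤ 4.
  x = -2: f_y(-2, y) = -6*y**2 - 30*y - 44; no integer root y with |y| ≤ 4.
  x = -1: f_y(-1, y) = -6*y**2 - 26*y - 30; no integer root y with |y| ≤ 4.
  x = 0: f_y(0, y) = -6*y**2 - 22*y - 20; vanishes at y ∈ {-2}. (0, -2): f_x = 0, f = 0 — SINGULAR.
  x = 1: f_y(1, y) = -6*y**2 - 18*y - 14; no integer root y with |y| ≤ 4.
  x = 2: f_y(2, y) = -6*y**2 - 14*y - 12; no integer root y with |y| ≤ 4.
  x = 3: f_y(3, y) = -6*y**2 - 10*y - 14; no integer root y with |y| ≤ 4.
  x = 4: f_y(4, y) = -6*y**2 - 6*y - 20; no integer root y with |y| ≤ 4.
Only singular point on the grid: (0, -2).
Classify: substitute x = 0 + u, y = -2 + v and expand: f = -2*u**2*v - u**2 + 2*u*v**2 - 2*v**3 + v**2.
No constant or linear terms (consistent with a singular point). Quadratic part: -u**2 + v**2. Cubic part: -2*u**2*v + 2*u*v**2 - 2*v**3.
The quadratic part v**2 - u**2 = (v − u)(v + u) splits into two distinct linear factors, so there are two distinct tangent lines y − -2 = ±(x − 0) — this is a node (ordinary double point).
Classification: node.


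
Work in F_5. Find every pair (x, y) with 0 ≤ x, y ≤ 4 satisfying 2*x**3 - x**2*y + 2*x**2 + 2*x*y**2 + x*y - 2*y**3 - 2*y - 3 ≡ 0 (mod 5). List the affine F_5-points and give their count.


Affine F_5-points: {(3, 1), (3, 3), (3, 4), (4, 2)}; count = 4.

For each of the 25 pairs (x, y) ∈ F_5², evaluate f(x, y) mod 5. Record the zeros.
  x = 0: [0↦2, 1↦3, 2↦2, 3↦2, 4↦1]  zeros at y ∈ ∅
  x = 1: [0↦1, 1↦4, 2↦4, 3↦4, 4↦2]  zeros at y ∈ ∅
  x = 2: [0↦1, 1↦4, 2↦3, 3↦1, 4↦1]  zeros at y ∈ ∅
  x = 3: [0↦4, 1↦0, 2↦1, 3↦0, 4↦0]  zeros at y ∈ {1, 3, 4}
  x = 4: [0↦2, 1↦4, 2↦0, 3↦3, 4↦1]  zeros at y ∈ {2}
Collecting zeros: affine points = {(3, 1), (3, 3), (3, 4), (4, 2)}.
Total count |C(F_5)_aff| = 4.


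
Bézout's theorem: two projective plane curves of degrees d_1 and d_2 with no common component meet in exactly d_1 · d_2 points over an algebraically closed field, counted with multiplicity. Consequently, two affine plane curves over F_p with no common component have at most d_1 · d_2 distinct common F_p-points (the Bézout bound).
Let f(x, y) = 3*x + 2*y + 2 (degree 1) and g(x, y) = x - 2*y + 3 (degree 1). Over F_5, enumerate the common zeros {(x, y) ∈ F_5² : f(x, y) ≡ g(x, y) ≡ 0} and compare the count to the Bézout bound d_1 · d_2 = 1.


Common zeros: {(0, 4)}; count = 1; Bézout bound = 1.

deg(f) = 1, deg(g) = 1, so Bézout bound = 1.
Scan x ∈ F_5. For each x, list the y ∈ F_5 with f(x, y) ≡ 0 and those with g(x, y) ≡ 0 (mod 5); the common zeros in that column are the intersection.
  x = 0: f ≡ 0 at y ∈ {4}; g ≡ 0 at y ∈ {4}; common: {4}.
  x = 1: f ≡ 0 at y ∈ {0}; g ≡ 0 at y ∈ {2}; common: ∅.
  x = 2: f ≡ 0 at y ∈ {1}; g ≡ 0 at y ∈ {0}; common: ∅.
  x = 3: f ≡ 0 at y ∈ {2}; g ≡ 0 at y ∈ {3}; common: ∅.
  x = 4: f ≡ 0 at y ∈ {3}; g ≡ 0 at y ∈ {1}; common: ∅.
Collecting: common zeros = {(0, 4)}, so the count is 1.
Comparison with the Bézout bound: 1 ≤ 1 = deg(f)·deg(g), as expected for curves with no common component (the bound is attained).
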